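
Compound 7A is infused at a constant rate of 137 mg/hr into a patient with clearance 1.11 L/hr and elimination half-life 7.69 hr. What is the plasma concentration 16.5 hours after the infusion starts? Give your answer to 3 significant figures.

95.5 µg/mL

Css = rate / CL = 137 / 1.11 = 123.4 µg/mL
k = ln 2 / 7.69 = 0.09014 hr⁻¹
C(t) = Css (1 − e^(−kt)) = 123.4 × (1 − e^(−1.487)) = 123.4 × 0.7740 ≈ 95.5 µg/mL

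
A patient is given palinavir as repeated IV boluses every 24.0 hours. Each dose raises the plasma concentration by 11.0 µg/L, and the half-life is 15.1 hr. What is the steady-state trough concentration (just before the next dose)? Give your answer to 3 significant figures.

5.47 µg/L

k = ln 2 / 15.1 = 0.04590 hr⁻¹
Fraction remaining after one interval: e^(−kτ) = e^(−0.04590 × 24.0) = 0.3323
R = 1 / (1 − 0.3323) = 1.498
Css,max = 11.0 × 1.498 = 16.47 µg/L
Css,min = Css,max × e^(−kτ) = 16.47 × 0.3323 ≈ 5.47 µg/L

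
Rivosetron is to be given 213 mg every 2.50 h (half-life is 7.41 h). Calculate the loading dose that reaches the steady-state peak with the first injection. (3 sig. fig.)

k = ln 2 / 7.41 = 0.09354 h⁻¹
Accumulation ratio R = 1 / (1 − e^(−kτ)) = 1 / (1 − e^(−0.09354×2.50)) = 1 / (1 − 0.7915) = 4.796
Loading dose = maintenance dose × R = 213 × 4.796 ≈ 1020 mg

1020 mg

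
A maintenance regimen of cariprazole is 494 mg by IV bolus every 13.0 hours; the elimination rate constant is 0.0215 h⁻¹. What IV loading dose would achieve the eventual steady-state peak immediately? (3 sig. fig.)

Accumulation ratio R = 1 / (1 − e^(−kτ)) = 1 / (1 − e^(−0.02150×13.0)) = 1 / (1 − 0.7562) = 4.101
Loading dose = maintenance dose × R = 494 × 4.101 ≈ 2030 mg

2030 mg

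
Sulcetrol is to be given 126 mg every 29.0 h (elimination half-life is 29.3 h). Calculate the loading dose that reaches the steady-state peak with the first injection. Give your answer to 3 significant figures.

254 mg

k = ln 2 / 29.3 = 0.02366 h⁻¹
Accumulation ratio R = 1 / (1 − e^(−kτ)) = 1 / (1 − e^(−0.02366×29.0)) = 1 / (1 − 0.5036) = 2.014
Loading dose = maintenance dose × R = 126 × 2.014 ≈ 254 mg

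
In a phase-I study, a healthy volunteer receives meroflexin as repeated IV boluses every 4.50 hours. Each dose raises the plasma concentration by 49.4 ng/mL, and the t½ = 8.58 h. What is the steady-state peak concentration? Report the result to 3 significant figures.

k = ln 2 / 8.58 = 0.08079 h⁻¹
Fraction remaining after one interval: e^(−kτ) = e^(−0.08079 × 4.50) = 0.6952
R = 1 / (1 − 0.6952) = 3.281
Css,max = 49.4 × 3.281 ≈ 162 ng/mL

162 ng/mL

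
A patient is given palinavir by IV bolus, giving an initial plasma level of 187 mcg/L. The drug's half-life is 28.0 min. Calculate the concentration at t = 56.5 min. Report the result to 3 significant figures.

k = ln 2 / 28.0 = 0.02476 min⁻¹
C(t) = C₀ e^(−kt) = 187 × e^(−0.02476 × 56.5) = 187 × e^(−1.399) = 187 × 0.2469 ≈ 46.2 mcg/L

46.2 mcg/L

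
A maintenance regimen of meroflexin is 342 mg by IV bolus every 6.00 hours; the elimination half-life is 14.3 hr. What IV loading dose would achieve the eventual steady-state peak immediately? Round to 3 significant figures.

1360 mg

k = ln 2 / 14.3 = 0.04847 hr⁻¹
Accumulation ratio R = 1 / (1 − e^(−kτ)) = 1 / (1 − e^(−0.04847×6.00)) = 1 / (1 − 0.7476) = 3.963
Loading dose = maintenance dose × R = 342 × 3.963 ≈ 1360 mg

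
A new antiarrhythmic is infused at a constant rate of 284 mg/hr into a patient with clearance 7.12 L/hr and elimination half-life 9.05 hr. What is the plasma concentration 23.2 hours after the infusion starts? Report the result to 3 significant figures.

Css = rate / CL = 284 / 7.12 = 39.89 µg/mL
k = ln 2 / 9.05 = 0.07659 hr⁻¹
C(t) = Css (1 − e^(−kt)) = 39.89 × (1 − e^(−1.777)) = 39.89 × 0.8308 ≈ 33.1 µg/mL

33.1 µg/mL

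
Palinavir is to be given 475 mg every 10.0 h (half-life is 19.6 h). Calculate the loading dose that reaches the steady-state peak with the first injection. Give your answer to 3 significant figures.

k = ln 2 / 19.6 = 0.03536 h⁻¹
Accumulation ratio R = 1 / (1 − e^(−kτ)) = 1 / (1 − e^(−0.03536×10.0)) = 1 / (1 − 0.7021) = 3.357
Loading dose = maintenance dose × R = 475 × 3.357 ≈ 1590 mg

1590 mg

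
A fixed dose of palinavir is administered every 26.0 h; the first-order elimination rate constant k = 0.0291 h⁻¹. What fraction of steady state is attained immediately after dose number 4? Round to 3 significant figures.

f_n = 1 − e^(−nkτ) = 1 − e^(−4 × 0.02910 × 26.0) = 1 − e^(−3.026) = 1 − 0.04849 ≈ 0.952

0.952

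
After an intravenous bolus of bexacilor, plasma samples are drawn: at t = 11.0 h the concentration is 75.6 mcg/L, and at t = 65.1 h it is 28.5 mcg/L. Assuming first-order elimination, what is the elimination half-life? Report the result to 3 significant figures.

k = ln(C₁/C₂) / (t₂ − t₁) = ln(75.6/28.5) / (65.1 − 11.0)
  = 0.9756 / 54.10 = 0.01803 h⁻¹
t½ = ln 2 / k = ln 2 / 0.01803 ≈ 38.4 hours

38.4 hours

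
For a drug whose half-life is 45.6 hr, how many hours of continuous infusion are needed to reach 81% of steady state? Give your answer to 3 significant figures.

109 hours

k = ln 2 / 45.6 = 0.01520 hr⁻¹
f = 1 − e^(−kt)  ⇒  t = −ln(1 − f) / k
t = −ln(1 − 0.81) / 0.01520 = 1.661 / 0.01520 ≈ 109 hours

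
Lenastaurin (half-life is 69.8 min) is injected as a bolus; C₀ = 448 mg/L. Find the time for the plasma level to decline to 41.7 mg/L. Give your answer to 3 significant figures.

k = ln 2 / 69.8 = 0.009930 min⁻¹
C(t) = C₀ e^(−kt)  ⇒  t = ln(C₀/C) / k
t = ln(448/41.7) / 0.009930 = 2.374 / 0.009930 ≈ 239 minutes

239 minutes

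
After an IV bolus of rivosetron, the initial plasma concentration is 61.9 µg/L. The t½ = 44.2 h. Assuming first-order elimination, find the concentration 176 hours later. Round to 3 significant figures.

k = ln 2 / 44.2 = 0.01568 h⁻¹
C(t) = C₀ e^(−kt) = 61.9 × e^(−0.01568 × 176) = 61.9 × e^(−2.760) = 61.9 × 0.06329 ≈ 3.92 µg/L

3.92 µg/L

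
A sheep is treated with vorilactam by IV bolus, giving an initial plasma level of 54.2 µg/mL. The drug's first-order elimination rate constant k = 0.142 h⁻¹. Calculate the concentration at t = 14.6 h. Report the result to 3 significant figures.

C(t) = C₀ e^(−kt) = 54.2 × e^(−0.1420 × 14.6) = 54.2 × e^(−2.073) = 54.2 × 0.1258 ≈ 6.82 µg/mL

6.82 µg/mL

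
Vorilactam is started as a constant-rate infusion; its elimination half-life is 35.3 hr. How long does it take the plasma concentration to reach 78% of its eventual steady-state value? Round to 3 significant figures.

77.1 hours

k = ln 2 / 35.3 = 0.01964 hr⁻¹
f = 1 − e^(−kt)  ⇒  t = −ln(1 − f) / k
t = −ln(1 − 0.78) / 0.01964 = 1.514 / 0.01964 ≈ 77.1 hours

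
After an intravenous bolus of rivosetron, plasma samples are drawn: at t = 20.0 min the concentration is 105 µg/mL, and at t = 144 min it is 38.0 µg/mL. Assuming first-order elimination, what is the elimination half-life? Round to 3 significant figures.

84.6 minutes

k = ln(C₁/C₂) / (t₂ − t₁) = ln(105/38.0) / (144 − 20.0)
  = 1.016 / 124.0 = 0.008197 min⁻¹
t½ = ln 2 / k = ln 2 / 0.008197 ≈ 84.6 minutes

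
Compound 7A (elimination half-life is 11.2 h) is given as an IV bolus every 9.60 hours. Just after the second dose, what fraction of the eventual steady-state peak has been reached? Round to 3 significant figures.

k = ln 2 / 11.2 = 0.06189 h⁻¹
f_n = 1 − e^(−nkτ) = 1 − e^(−2 × 0.06189 × 9.60) = 1 − e^(−1.188) = 1 − 0.3048 ≈ 0.695

0.695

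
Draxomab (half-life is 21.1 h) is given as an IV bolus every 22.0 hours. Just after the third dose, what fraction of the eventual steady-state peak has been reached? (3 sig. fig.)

k = ln 2 / 21.1 = 0.03285 h⁻¹
f_n = 1 − e^(−nkτ) = 1 − e^(−3 × 0.03285 × 22.0) = 1 − e^(−2.168) = 1 − 0.1144 ≈ 0.886

0.886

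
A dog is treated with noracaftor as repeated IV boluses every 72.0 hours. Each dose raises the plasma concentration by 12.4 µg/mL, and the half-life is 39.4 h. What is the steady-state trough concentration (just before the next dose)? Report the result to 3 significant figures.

k = ln 2 / 39.4 = 0.01759 h⁻¹
Fraction remaining after one interval: e^(−kτ) = e^(−0.01759 × 72.0) = 0.2818
R = 1 / (1 − 0.2818) = 1.392
Css,max = 12.4 × 1.392 = 17.26 µg/mL
Css,min = Css,max × e^(−kτ) = 17.26 × 0.2818 ≈ 4.86 µg/mL

4.86 µg/mL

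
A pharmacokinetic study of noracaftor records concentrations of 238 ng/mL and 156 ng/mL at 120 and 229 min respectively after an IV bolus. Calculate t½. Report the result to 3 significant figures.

k = ln(C₁/C₂) / (t₂ − t₁) = ln(238/156) / (229 − 120)
  = 0.4224 / 109.0 = 0.003875 min⁻¹
t½ = ln 2 / k = ln 2 / 0.003875 ≈ 179 minutes

179 minutes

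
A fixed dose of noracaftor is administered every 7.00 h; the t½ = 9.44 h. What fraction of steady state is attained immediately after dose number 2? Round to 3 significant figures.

k = ln 2 / 9.44 = 0.07343 h⁻¹
f_n = 1 − e^(−nkτ) = 1 − e^(−2 × 0.07343 × 7.00) = 1 − e^(−1.028) = 1 − 0.3577 ≈ 0.642

0.642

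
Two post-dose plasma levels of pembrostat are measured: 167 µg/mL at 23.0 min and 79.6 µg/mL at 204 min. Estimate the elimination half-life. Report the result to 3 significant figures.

169 minutes

k = ln(C₁/C₂) / (t₂ − t₁) = ln(167/79.6) / (204 − 23.0)
  = 0.7410 / 181.0 = 0.004094 min⁻¹
t½ = ln 2 / k = ln 2 / 0.004094 ≈ 169 minutes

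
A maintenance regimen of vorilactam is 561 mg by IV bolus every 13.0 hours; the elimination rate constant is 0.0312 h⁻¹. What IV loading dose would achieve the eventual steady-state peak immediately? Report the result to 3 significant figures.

1680 mg

Accumulation ratio R = 1 / (1 − e^(−kτ)) = 1 / (1 − e^(−0.03120×13.0)) = 1 / (1 − 0.6666) = 2.999
Loading dose = maintenance dose × R = 561 × 2.999 ≈ 1680 mg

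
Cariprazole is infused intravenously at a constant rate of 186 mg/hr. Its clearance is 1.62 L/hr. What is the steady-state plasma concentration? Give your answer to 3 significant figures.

Css = infusion rate / CL = 186 / 1.62 ≈ 115 mg/L

115 mg/L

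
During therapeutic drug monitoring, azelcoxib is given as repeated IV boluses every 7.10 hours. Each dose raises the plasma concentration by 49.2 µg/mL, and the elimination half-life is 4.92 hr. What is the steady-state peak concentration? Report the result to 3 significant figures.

k = ln 2 / 4.92 = 0.1409 hr⁻¹
Fraction remaining after one interval: e^(−kτ) = e^(−0.1409 × 7.10) = 0.3678
R = 1 / (1 − 0.3678) = 1.582
Css,max = 49.2 × 1.582 ≈ 77.8 µg/mL

77.8 µg/mL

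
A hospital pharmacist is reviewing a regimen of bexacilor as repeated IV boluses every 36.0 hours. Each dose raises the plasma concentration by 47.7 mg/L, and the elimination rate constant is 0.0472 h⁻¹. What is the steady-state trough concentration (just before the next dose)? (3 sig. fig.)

Fraction remaining after one interval: e^(−kτ) = e^(−0.04720 × 36.0) = 0.1828
R = 1 / (1 − 0.1828) = 1.224
Css,max = 47.7 × 1.224 = 58.37 mg/L
Css,min = Css,max × e^(−kτ) = 58.37 × 0.1828 ≈ 10.7 mg/L

10.7 mg/L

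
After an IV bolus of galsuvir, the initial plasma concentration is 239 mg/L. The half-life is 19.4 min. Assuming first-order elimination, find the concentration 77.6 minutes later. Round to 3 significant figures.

14.9 mg/L

k = ln 2 / 19.4 = 0.03573 min⁻¹
C(t) = C₀ e^(−kt) = 239 × e^(−0.03573 × 77.6) = 239 × e^(−2.773) = 239 × 0.06250 ≈ 14.9 mg/L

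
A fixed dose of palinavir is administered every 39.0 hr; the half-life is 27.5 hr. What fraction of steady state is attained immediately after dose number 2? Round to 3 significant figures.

k = ln 2 / 27.5 = 0.02521 hr⁻¹
f_n = 1 − e^(−nkτ) = 1 − e^(−2 × 0.02521 × 39.0) = 1 − e^(−1.966) = 1 − 0.1400 ≈ 0.860

0.860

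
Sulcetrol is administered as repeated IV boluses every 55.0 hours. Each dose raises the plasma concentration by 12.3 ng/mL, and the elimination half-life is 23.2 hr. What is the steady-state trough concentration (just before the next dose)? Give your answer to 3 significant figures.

k = ln 2 / 23.2 = 0.02988 hr⁻¹
Fraction remaining after one interval: e^(−kτ) = e^(−0.02988 × 55.0) = 0.1934
R = 1 / (1 − 0.1934) = 1.240
Css,max = 12.3 × 1.240 = 15.25 ng/mL
Css,min = Css,max × e^(−kτ) = 15.25 × 0.1934 ≈ 2.95 ng/mL

2.95 ng/mL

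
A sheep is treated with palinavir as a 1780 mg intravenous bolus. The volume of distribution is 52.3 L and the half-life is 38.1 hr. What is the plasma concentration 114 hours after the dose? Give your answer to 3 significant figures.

4.28 µg/mL

C₀ = dose / V = 1780 / 52.3 = 34.03 µg/mL
k = ln 2 / 38.1 = 0.01819 hr⁻¹
C(t) = C₀ e^(−kt) = 34.03 × e^(−0.01819 × 114) = 34.03 × e^(−2.074) = 34.03 × 0.1257 ≈ 4.28 µg/mL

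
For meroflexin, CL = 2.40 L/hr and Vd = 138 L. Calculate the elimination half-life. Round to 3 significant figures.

39.9 hours

k = CL / V = 2.40 / 138 = 0.01739 hr⁻¹
t½ = ln 2 / k = ln 2 / 0.01739 ≈ 39.9 hours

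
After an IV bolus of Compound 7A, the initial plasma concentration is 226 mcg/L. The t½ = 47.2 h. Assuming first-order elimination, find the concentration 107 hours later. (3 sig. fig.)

k = ln 2 / 47.2 = 0.01469 h⁻¹
107 h is 2.267 half-lives, so C = 226 × (1/2)^2.267 = 226 × 0.2078 ≈ 47.0 mcg/L

47.0 mcg/L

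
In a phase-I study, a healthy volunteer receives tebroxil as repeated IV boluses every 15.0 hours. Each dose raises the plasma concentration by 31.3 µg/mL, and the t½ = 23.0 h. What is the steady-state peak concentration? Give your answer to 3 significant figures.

86.1 µg/mL

k = ln 2 / 23.0 = 0.03014 h⁻¹
Fraction remaining after one interval: e^(−kτ) = e^(−0.03014 × 15.0) = 0.6363
R = 1 / (1 − 0.6363) = 2.750
Css,max = 31.3 × 2.750 ≈ 86.1 µg/mL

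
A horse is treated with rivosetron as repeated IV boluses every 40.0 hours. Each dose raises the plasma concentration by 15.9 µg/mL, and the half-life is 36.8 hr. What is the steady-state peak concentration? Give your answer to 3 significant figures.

k = ln 2 / 36.8 = 0.01884 hr⁻¹
Fraction remaining after one interval: e^(−kτ) = e^(−0.01884 × 40.0) = 0.4708
R = 1 / (1 − 0.4708) = 1.889
Css,max = 15.9 × 1.889 ≈ 30.0 µg/mL

30.0 µg/mL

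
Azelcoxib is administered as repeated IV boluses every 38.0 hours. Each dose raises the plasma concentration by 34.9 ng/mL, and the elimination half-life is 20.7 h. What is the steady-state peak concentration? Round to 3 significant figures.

k = ln 2 / 20.7 = 0.03349 h⁻¹
Fraction remaining after one interval: e^(−kτ) = e^(−0.03349 × 38.0) = 0.2801
R = 1 / (1 − 0.2801) = 1.389
Css,max = 34.9 × 1.389 ≈ 48.5 ng/mL

48.5 ng/mL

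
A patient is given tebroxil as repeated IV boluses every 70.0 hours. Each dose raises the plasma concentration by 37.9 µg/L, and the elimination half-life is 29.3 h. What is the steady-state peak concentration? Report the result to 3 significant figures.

46.8 µg/L

k = ln 2 / 29.3 = 0.02366 h⁻¹
Fraction remaining after one interval: e^(−kτ) = e^(−0.02366 × 70.0) = 0.1909
R = 1 / (1 − 0.1909) = 1.236
Css,max = 37.9 × 1.236 ≈ 46.8 µg/L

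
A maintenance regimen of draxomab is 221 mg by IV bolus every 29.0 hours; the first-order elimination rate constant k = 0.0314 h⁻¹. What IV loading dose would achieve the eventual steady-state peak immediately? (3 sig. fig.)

Accumulation ratio R = 1 / (1 − e^(−kτ)) = 1 / (1 − e^(−0.03140×29.0)) = 1 / (1 − 0.4023) = 1.673
Loading dose = maintenance dose × R = 221 × 1.673 ≈ 370 mg

370 mg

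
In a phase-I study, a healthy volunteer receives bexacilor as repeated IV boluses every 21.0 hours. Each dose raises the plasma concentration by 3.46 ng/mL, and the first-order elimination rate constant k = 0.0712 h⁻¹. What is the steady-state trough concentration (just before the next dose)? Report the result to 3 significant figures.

1.00 ng/mL

Fraction remaining after one interval: e^(−kτ) = e^(−0.07120 × 21.0) = 0.2242
R = 1 / (1 − 0.2242) = 1.289
Css,max = 3.46 × 1.289 = 4.460 ng/mL
Css,min = Css,max × e^(−kτ) = 4.460 × 0.2242 ≈ 1.00 ng/mL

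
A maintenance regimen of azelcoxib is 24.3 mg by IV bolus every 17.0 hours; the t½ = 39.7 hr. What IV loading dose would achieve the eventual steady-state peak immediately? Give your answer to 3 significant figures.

k = ln 2 / 39.7 = 0.01746 hr⁻¹
Accumulation ratio R = 1 / (1 − e^(−kτ)) = 1 / (1 − e^(−0.01746×17.0)) = 1 / (1 − 0.7432) = 3.894
Loading dose = maintenance dose × R = 24.3 × 3.894 ≈ 94.6 mg

94.6 mg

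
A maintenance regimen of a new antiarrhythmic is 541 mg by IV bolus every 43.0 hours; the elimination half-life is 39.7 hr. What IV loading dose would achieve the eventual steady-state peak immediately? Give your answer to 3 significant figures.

k = ln 2 / 39.7 = 0.01746 hr⁻¹
Accumulation ratio R = 1 / (1 − e^(−kτ)) = 1 / (1 − e^(−0.01746×43.0)) = 1 / (1 − 0.4720) = 1.894
Loading dose = maintenance dose × R = 541 × 1.894 ≈ 1020 mg

1020 mg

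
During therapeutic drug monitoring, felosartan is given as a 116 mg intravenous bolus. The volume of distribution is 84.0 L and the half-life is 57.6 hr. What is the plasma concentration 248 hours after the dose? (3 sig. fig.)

C₀ = dose / V = 116 / 84.0 = 1.381 mg/L
k = ln 2 / 57.6 = 0.01203 hr⁻¹
C(t) = C₀ e^(−kt) = 1.381 × e^(−0.01203 × 248) = 1.381 × e^(−2.984) = 1.381 × 0.05057 ≈ 0.0698 mg/L

0.0698 mg/L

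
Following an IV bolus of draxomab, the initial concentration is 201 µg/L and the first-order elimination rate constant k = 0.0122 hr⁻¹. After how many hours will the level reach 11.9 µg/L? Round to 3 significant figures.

C(t) = C₀ e^(−kt)  ⇒  t = ln(C₀/C) / k
t = ln(201/11.9) / 0.01220 = 2.827 / 0.01220 ≈ 232 hours

232 hours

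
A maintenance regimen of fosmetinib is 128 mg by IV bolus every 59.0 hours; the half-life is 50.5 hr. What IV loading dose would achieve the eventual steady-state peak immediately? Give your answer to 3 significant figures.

k = ln 2 / 50.5 = 0.01373 hr⁻¹
Accumulation ratio R = 1 / (1 − e^(−kτ)) = 1 / (1 − e^(−0.01373×59.0)) = 1 / (1 − 0.4449) = 1.802
Loading dose = maintenance dose × R = 128 × 1.802 ≈ 231 mg

231 mg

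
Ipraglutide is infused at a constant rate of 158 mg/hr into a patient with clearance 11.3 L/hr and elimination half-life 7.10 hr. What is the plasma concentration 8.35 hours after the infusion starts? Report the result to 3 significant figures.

7.79 mg/L

Css = rate / CL = 158 / 11.3 = 13.98 mg/L
k = ln 2 / 7.10 = 0.09763 hr⁻¹
C(t) = Css (1 − e^(−kt)) = 13.98 × (1 − e^(−0.8152)) = 13.98 × 0.5574 ≈ 7.79 mg/L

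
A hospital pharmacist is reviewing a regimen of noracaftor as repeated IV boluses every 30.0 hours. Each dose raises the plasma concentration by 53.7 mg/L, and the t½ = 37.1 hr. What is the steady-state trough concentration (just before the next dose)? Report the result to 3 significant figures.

71.5 mg/L

k = ln 2 / 37.1 = 0.01868 hr⁻¹
Fraction remaining after one interval: e^(−kτ) = e^(−0.01868 × 30.0) = 0.5709
R = 1 / (1 − 0.5709) = 2.331
Css,max = 53.7 × 2.331 = 125.2 mg/L
Css,min = Css,max × e^(−kτ) = 125.2 × 0.5709 ≈ 71.5 mg/L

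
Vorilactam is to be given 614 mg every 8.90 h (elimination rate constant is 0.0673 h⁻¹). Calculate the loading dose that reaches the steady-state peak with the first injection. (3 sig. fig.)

Accumulation ratio R = 1 / (1 − e^(−kτ)) = 1 / (1 − e^(−0.06730×8.90)) = 1 / (1 − 0.5494) = 2.219
Loading dose = maintenance dose × R = 614 × 2.219 ≈ 1360 mg

1360 mg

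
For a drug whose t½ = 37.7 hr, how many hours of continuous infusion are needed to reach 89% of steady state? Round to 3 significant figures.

k = ln 2 / 37.7 = 0.01839 hr⁻¹
f = 1 − e^(−kt)  ⇒  t = −ln(1 − f) / k
t = −ln(1 − 0.89) / 0.01839 = 2.207 / 0.01839 ≈ 120 hours

120 hours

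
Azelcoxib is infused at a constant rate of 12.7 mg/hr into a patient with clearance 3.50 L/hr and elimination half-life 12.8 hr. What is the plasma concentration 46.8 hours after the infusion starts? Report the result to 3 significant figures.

Css = rate / CL = 12.7 / 3.50 = 3.629 mg/L
k = ln 2 / 12.8 = 0.05415 hr⁻¹
C(t) = Css (1 − e^(−kt)) = 3.629 × (1 − e^(−2.534)) = 3.629 × 0.9207 ≈ 3.34 mg/L

3.34 mg/L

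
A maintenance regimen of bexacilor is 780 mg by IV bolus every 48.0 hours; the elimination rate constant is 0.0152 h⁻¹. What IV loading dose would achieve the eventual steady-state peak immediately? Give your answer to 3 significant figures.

Accumulation ratio R = 1 / (1 − e^(−kτ)) = 1 / (1 − e^(−0.01520×48.0)) = 1 / (1 − 0.4821) = 1.931
Loading dose = maintenance dose × R = 780 × 1.931 ≈ 1510 mg

1510 mg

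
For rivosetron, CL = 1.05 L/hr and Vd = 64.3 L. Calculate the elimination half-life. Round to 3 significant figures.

k = CL / V = 1.05 / 64.3 = 0.01633 hr⁻¹
t½ = ln 2 / k = ln 2 / 0.01633 ≈ 42.4 hours

42.4 hours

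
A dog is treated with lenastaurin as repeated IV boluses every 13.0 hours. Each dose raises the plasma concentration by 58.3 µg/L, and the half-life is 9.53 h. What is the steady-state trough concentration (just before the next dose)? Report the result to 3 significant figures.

37.0 µg/L

k = ln 2 / 9.53 = 0.07273 h⁻¹
Fraction remaining after one interval: e^(−kτ) = e^(−0.07273 × 13.0) = 0.3885
R = 1 / (1 − 0.3885) = 1.635
Css,max = 58.3 × 1.635 = 95.34 µg/L
Css,min = Css,max × e^(−kτ) = 95.34 × 0.3885 ≈ 37.0 µg/L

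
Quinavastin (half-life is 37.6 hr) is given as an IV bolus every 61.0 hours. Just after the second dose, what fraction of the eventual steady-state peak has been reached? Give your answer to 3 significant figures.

k = ln 2 / 37.6 = 0.01843 hr⁻¹
f_n = 1 − e^(−nkτ) = 1 − e^(−2 × 0.01843 × 61.0) = 1 − e^(−2.249) = 1 − 0.1055 ≈ 0.894

0.894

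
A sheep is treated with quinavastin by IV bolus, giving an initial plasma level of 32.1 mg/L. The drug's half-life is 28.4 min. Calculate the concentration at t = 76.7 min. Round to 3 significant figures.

k = ln 2 / 28.4 = 0.02441 min⁻¹
C(t) = C₀ e^(−kt) = 32.1 × e^(−0.02441 × 76.7) = 32.1 × e^(−1.872) = 32.1 × 0.1538 ≈ 4.94 mg/L

4.94 mg/L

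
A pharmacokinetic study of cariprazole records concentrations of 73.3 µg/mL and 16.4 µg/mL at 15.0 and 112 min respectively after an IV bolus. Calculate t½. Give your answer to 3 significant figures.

44.9 minutes

k = ln(C₁/C₂) / (t₂ − t₁) = ln(73.3/16.4) / (112 − 15.0)
  = 1.497 / 97.00 = 0.01544 min⁻¹
t½ = ln 2 / k = ln 2 / 0.01544 ≈ 44.9 minutes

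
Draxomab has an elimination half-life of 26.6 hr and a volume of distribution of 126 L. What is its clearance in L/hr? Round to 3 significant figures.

3.28 L/hr

k = ln 2 / t½ = ln 2 / 26.6 = 0.02606 hr⁻¹
CL = k · V = 0.02606 × 126 ≈ 3.28 L/hr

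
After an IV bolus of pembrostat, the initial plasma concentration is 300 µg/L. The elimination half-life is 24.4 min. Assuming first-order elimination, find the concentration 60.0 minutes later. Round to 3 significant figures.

54.6 µg/L

k = ln 2 / 24.4 = 0.02841 min⁻¹
60.0 min is 2.459 half-lives, so C = 300 × (1/2)^2.459 = 300 × 0.1819 ≈ 54.6 µg/L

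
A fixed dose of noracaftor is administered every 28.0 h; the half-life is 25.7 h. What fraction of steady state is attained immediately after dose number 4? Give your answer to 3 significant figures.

k = ln 2 / 25.7 = 0.02697 h⁻¹
f_n = 1 − e^(−nkτ) = 1 − e^(−4 × 0.02697 × 28.0) = 1 − e^(−3.021) = 1 − 0.04877 ≈ 0.951

0.951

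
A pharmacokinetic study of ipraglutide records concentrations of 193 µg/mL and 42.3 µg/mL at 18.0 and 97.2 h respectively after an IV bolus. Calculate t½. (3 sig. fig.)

k = ln(C₁/C₂) / (t₂ − t₁) = ln(193/42.3) / (97.2 − 18.0)
  = 1.518 / 79.20 = 0.01917 h⁻¹
t½ = ln 2 / k = ln 2 / 0.01917 ≈ 36.2 hours

36.2 hours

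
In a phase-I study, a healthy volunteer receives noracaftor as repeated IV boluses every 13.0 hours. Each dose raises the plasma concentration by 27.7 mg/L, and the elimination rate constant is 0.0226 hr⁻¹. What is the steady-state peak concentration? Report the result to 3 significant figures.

Fraction remaining after one interval: e^(−kτ) = e^(−0.02260 × 13.0) = 0.7454
R = 1 / (1 − 0.7454) = 3.928
Css,max = 27.7 × 3.928 ≈ 109 mg/L

109 mg/L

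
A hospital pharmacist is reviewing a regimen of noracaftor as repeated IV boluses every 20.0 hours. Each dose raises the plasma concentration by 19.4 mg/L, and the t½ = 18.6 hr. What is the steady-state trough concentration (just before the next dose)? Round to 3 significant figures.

17.5 mg/L

k = ln 2 / 18.6 = 0.03727 hr⁻¹
Fraction remaining after one interval: e^(−kτ) = e^(−0.03727 × 20.0) = 0.4746
R = 1 / (1 − 0.4746) = 1.903
Css,max = 19.4 × 1.903 = 36.92 mg/L
Css,min = Css,max × e^(−kτ) = 36.92 × 0.4746 ≈ 17.5 mg/L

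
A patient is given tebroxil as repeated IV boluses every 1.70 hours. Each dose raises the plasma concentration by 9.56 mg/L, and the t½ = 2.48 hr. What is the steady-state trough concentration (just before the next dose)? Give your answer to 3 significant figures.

k = ln 2 / 2.48 = 0.2795 hr⁻¹
Fraction remaining after one interval: e^(−kτ) = e^(−0.2795 × 1.70) = 0.6218
R = 1 / (1 − 0.6218) = 2.644
Css,max = 9.56 × 2.644 = 25.28 mg/L
Css,min = Css,max × e^(−kτ) = 25.28 × 0.6218 ≈ 15.7 mg/L

15.7 mg/L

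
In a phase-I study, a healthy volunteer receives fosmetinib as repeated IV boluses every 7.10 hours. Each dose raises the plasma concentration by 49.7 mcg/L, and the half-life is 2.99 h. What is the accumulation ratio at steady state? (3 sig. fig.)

k = ln 2 / 2.99 = 0.2318 h⁻¹
Fraction remaining after one interval: e^(−kτ) = e^(−0.2318 × 7.10) = 0.1928
R = 1 / (1 − 0.1928) = 1 / 0.8072 ≈ 1.24

1.24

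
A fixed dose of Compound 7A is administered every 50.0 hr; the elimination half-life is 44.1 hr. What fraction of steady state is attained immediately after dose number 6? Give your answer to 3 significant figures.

k = ln 2 / 44.1 = 0.01572 hr⁻¹
f_n = 1 − e^(−nkτ) = 1 − e^(−6 × 0.01572 × 50.0) = 1 − e^(−4.715) = 1 − 0.008957 ≈ 0.991

0.991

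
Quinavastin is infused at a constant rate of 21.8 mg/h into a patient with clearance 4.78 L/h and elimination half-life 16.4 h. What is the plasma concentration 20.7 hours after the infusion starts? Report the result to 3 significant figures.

2.66 mg/L

Css = rate / CL = 21.8 / 4.78 = 4.561 mg/L
k = ln 2 / 16.4 = 0.04227 h⁻¹
C(t) = Css (1 − e^(−kt)) = 4.561 × (1 − e^(−0.8749)) = 4.561 × 0.5831 ≈ 2.66 mg/L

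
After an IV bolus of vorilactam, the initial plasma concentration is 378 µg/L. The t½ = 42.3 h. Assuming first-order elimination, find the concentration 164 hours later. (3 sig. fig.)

25.7 µg/L

k = ln 2 / 42.3 = 0.01639 h⁻¹
164 h is 3.877 half-lives, so C = 378 × (1/2)^3.877 = 378 × 0.06806 ≈ 25.7 µg/L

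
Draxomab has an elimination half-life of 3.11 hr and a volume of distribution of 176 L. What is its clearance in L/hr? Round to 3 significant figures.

k = ln 2 / t½ = ln 2 / 3.11 = 0.2229 hr⁻¹
CL = k · V = 0.2229 × 176 ≈ 39.2 L/hr

39.2 L/hr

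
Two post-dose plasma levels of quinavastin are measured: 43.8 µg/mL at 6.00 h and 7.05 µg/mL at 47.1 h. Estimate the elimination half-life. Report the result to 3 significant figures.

15.6 hours

k = ln(C₁/C₂) / (t₂ − t₁) = ln(43.8/7.05) / (47.1 − 6.00)
  = 1.827 / 41.10 = 0.04444 h⁻¹
t½ = ln 2 / k = ln 2 / 0.04444 ≈ 15.6 hours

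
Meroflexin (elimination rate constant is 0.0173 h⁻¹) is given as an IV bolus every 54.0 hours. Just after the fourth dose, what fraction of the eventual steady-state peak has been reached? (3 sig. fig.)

0.976

f_n = 1 − e^(−nkτ) = 1 − e^(−4 × 0.01730 × 54.0) = 1 − e^(−3.737) = 1 − 0.02383 ≈ 0.976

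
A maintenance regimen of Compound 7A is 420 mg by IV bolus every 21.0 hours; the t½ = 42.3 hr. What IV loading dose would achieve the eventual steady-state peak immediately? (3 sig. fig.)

1440 mg

k = ln 2 / 42.3 = 0.01639 hr⁻¹
Accumulation ratio R = 1 / (1 − e^(−kτ)) = 1 / (1 − e^(−0.01639×21.0)) = 1 / (1 − 0.7088) = 3.435
Loading dose = maintenance dose × R = 420 × 3.435 ≈ 1440 mg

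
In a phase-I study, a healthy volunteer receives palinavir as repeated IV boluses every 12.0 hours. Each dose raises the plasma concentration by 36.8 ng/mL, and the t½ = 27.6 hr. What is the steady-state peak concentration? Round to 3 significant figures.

k = ln 2 / 27.6 = 0.02511 hr⁻¹
Fraction remaining after one interval: e^(−kτ) = e^(−0.02511 × 12.0) = 0.7398
R = 1 / (1 − 0.7398) = 3.843
Css,max = 36.8 × 3.843 ≈ 141 ng/mL

141 ng/mL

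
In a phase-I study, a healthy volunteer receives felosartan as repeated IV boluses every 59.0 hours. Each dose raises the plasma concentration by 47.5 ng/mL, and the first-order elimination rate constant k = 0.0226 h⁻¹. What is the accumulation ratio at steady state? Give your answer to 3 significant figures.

Fraction remaining after one interval: e^(−kτ) = e^(−0.02260 × 59.0) = 0.2636
R = 1 / (1 − 0.2636) = 1 / 0.7364 ≈ 1.36

1.36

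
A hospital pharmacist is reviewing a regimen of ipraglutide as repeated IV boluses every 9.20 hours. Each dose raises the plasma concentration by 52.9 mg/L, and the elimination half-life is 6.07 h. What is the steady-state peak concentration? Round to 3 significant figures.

k = ln 2 / 6.07 = 0.1142 h⁻¹
Fraction remaining after one interval: e^(−kτ) = e^(−0.1142 × 9.20) = 0.3497
R = 1 / (1 − 0.3497) = 1.538
Css,max = 52.9 × 1.538 ≈ 81.4 mg/L

81.4 mg/L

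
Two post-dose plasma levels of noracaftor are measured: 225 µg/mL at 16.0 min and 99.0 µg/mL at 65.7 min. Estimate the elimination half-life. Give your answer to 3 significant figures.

k = ln(C₁/C₂) / (t₂ − t₁) = ln(225/99.0) / (65.7 − 16.0)
  = 0.8210 / 49.70 = 0.01652 min⁻¹
t½ = ln 2 / k = ln 2 / 0.01652 ≈ 42.0 minutes

42.0 minutes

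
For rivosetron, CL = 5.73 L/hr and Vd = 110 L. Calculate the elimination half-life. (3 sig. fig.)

13.3 hours

k = CL / V = 5.73 / 110 = 0.05209 hr⁻¹
t½ = ln 2 / k = ln 2 / 0.05209 ≈ 13.3 hours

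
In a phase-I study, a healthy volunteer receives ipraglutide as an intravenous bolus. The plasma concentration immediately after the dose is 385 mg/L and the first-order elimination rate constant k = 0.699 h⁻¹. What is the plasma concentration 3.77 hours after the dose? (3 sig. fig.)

C(t) = C₀ e^(−kt) = 385 × e^(−0.6990 × 3.77) = 385 × e^(−2.635) = 385 × 0.07170 ≈ 27.6 mg/L

27.6 mg/L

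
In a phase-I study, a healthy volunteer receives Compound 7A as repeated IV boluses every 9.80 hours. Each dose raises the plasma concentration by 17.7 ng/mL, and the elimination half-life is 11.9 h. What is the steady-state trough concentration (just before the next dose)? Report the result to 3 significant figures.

23.0 ng/mL

k = ln 2 / 11.9 = 0.05825 h⁻¹
Fraction remaining after one interval: e^(−kτ) = e^(−0.05825 × 9.80) = 0.5651
R = 1 / (1 − 0.5651) = 2.299
Css,max = 17.7 × 2.299 = 40.70 ng/mL
Css,min = Css,max × e^(−kτ) = 40.70 × 0.5651 ≈ 23.0 ng/mL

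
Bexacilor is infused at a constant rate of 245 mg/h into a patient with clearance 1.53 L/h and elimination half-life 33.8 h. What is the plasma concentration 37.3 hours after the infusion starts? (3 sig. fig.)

Css = rate / CL = 245 / 1.53 = 160.1 µg/mL
k = ln 2 / 33.8 = 0.02051 h⁻¹
C(t) = Css (1 − e^(−kt)) = 160.1 × (1 − e^(−0.7649)) = 160.1 × 0.5346 ≈ 85.6 µg/mL

85.6 µg/mL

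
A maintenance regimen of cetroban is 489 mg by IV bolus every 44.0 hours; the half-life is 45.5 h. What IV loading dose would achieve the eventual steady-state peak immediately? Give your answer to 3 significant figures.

k = ln 2 / 45.5 = 0.01523 h⁻¹
Accumulation ratio R = 1 / (1 − e^(−kτ)) = 1 / (1 − e^(−0.01523×44.0)) = 1 / (1 − 0.5116) = 2.047
Loading dose = maintenance dose × R = 489 × 2.047 ≈ 1000 mg

1000 mg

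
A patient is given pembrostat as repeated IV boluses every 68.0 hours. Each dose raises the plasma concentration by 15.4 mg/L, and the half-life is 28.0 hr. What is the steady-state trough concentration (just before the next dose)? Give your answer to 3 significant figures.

3.51 mg/L

k = ln 2 / 28.0 = 0.02476 hr⁻¹
Fraction remaining after one interval: e^(−kτ) = e^(−0.02476 × 68.0) = 0.1857
R = 1 / (1 − 0.1857) = 1.228
Css,max = 15.4 × 1.228 = 18.91 mg/L
Css,min = Css,max × e^(−kτ) = 18.91 × 0.1857 ≈ 3.51 mg/L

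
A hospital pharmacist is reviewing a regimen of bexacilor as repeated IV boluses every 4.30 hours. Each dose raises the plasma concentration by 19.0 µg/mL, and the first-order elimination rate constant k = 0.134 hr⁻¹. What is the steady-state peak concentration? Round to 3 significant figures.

43.4 µg/mL

Fraction remaining after one interval: e^(−kτ) = e^(−0.1340 × 4.30) = 0.5620
R = 1 / (1 − 0.5620) = 2.283
Css,max = 19.0 × 2.283 ≈ 43.4 µg/mL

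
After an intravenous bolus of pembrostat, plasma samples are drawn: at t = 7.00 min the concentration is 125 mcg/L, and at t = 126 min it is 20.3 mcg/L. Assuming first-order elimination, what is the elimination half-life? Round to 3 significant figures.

k = ln(C₁/C₂) / (t₂ − t₁) = ln(125/20.3) / (126 − 7.00)
  = 1.818 / 119.0 = 0.01527 min⁻¹
t½ = ln 2 / k = ln 2 / 0.01527 ≈ 45.4 minutes

45.4 minutes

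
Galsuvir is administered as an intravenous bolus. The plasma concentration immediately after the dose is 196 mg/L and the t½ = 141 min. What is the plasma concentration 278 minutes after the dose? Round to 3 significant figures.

k = ln 2 / 141 = 0.004916 min⁻¹
278 min is 1.972 half-lives, so C = 196 × (1/2)^1.972 = 196 × 0.2550 ≈ 50.0 mg/L

50.0 mg/L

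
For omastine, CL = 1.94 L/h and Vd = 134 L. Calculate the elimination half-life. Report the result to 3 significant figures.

k = CL / V = 1.94 / 134 = 0.01448 h⁻¹
t½ = ln 2 / k = ln 2 / 0.01448 ≈ 47.9 hours

47.9 hours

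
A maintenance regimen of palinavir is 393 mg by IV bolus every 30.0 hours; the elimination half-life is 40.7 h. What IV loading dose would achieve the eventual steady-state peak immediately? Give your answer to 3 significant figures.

982 mg

k = ln 2 / 40.7 = 0.01703 h⁻¹
Accumulation ratio R = 1 / (1 − e^(−kτ)) = 1 / (1 − e^(−0.01703×30.0)) = 1 / (1 − 0.5999) = 2.500
Loading dose = maintenance dose × R = 393 × 2.500 ≈ 982 mg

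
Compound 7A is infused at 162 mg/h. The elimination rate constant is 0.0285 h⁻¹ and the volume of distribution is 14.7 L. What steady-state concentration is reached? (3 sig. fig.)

387 µg/mL

CL = k · V = 0.0285 × 14.7 = 0.4189 L/h
Css = rate / CL = 162 / 0.4189 ≈ 387 µg/mL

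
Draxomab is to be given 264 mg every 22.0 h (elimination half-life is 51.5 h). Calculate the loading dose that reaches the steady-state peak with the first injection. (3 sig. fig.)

1030 mg

k = ln 2 / 51.5 = 0.01346 h⁻¹
Accumulation ratio R = 1 / (1 − e^(−kτ)) = 1 / (1 − e^(−0.01346×22.0)) = 1 / (1 − 0.7437) = 3.902
Loading dose = maintenance dose × R = 264 × 3.902 ≈ 1030 mg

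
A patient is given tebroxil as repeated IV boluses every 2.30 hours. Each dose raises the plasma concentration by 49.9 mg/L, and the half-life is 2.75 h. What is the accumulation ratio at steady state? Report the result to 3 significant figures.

k = ln 2 / 2.75 = 0.2521 h⁻¹
Fraction remaining after one interval: e^(−kτ) = e^(−0.2521 × 2.30) = 0.5601
R = 1 / (1 − 0.5601) = 1 / 0.4399 ≈ 2.27

2.27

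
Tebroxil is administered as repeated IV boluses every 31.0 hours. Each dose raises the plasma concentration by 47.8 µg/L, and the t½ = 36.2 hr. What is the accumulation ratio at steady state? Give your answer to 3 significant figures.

k = ln 2 / 36.2 = 0.01915 hr⁻¹
Fraction remaining after one interval: e^(−kτ) = e^(−0.01915 × 31.0) = 0.5523
R = 1 / (1 − 0.5523) = 1 / 0.4477 ≈ 2.23

2.23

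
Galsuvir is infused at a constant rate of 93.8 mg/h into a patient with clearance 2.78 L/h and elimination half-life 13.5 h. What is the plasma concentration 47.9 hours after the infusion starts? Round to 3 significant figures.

30.9 mg/L

Css = rate / CL = 93.8 / 2.78 = 33.74 mg/L
k = ln 2 / 13.5 = 0.05134 h⁻¹
C(t) = Css (1 − e^(−kt)) = 33.74 × (1 − e^(−2.459)) = 33.74 × 0.9145 ≈ 30.9 mg/L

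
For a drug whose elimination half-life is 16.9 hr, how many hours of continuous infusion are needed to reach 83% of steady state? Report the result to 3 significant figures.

43.2 hours

k = ln 2 / 16.9 = 0.04101 hr⁻¹
f = 1 − e^(−kt)  ⇒  t = −ln(1 − f) / k
t = −ln(1 − 0.83) / 0.04101 = 1.772 / 0.04101 ≈ 43.2 hours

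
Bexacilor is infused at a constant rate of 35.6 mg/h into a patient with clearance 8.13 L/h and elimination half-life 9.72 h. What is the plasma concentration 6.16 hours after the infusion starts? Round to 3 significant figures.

Css = rate / CL = 35.6 / 8.13 = 4.379 µg/mL
k = ln 2 / 9.72 = 0.07131 h⁻¹
C(t) = Css (1 − e^(−kt)) = 4.379 × (1 − e^(−0.4393)) = 4.379 × 0.3555 ≈ 1.56 µg/mL

1.56 µg/mL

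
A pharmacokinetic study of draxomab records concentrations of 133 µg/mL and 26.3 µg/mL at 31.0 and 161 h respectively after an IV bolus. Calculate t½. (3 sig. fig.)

k = ln(C₁/C₂) / (t₂ − t₁) = ln(133/26.3) / (161 − 31.0)
  = 1.621 / 130.0 = 0.01247 h⁻¹
t½ = ln 2 / k = ln 2 / 0.01247 ≈ 55.6 hours

55.6 hours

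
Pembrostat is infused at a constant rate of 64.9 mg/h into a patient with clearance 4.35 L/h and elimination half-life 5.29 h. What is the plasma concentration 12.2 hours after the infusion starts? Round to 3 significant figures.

11.9 mg/L

Css = rate / CL = 64.9 / 4.35 = 14.92 mg/L
k = ln 2 / 5.29 = 0.1310 h⁻¹
C(t) = Css (1 − e^(−kt)) = 14.92 × (1 − e^(−1.599)) = 14.92 × 0.7978 ≈ 11.9 mg/L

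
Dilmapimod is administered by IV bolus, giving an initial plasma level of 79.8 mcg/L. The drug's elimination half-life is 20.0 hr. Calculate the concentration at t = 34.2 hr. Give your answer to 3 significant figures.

k = ln 2 / 20.0 = 0.03466 hr⁻¹
C(t) = C₀ e^(−kt) = 79.8 × e^(−0.03466 × 34.2) = 79.8 × e^(−1.185) = 79.8 × 0.3057 ≈ 24.4 mcg/L

24.4 mcg/L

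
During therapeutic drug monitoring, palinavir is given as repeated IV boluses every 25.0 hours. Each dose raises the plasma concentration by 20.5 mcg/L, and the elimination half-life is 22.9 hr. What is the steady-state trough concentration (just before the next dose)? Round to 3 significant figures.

k = ln 2 / 22.9 = 0.03027 hr⁻¹
Fraction remaining after one interval: e^(−kτ) = e^(−0.03027 × 25.0) = 0.4692
R = 1 / (1 − 0.4692) = 1.884
Css,max = 20.5 × 1.884 = 38.62 mcg/L
Css,min = Css,max × e^(−kτ) = 38.62 × 0.4692 ≈ 18.1 mcg/L

18.1 mcg/L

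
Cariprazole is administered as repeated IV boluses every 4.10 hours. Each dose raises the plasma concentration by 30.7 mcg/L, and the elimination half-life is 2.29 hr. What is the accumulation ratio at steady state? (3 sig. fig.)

k = ln 2 / 2.29 = 0.3027 hr⁻¹
Fraction remaining after one interval: e^(−kτ) = e^(−0.3027 × 4.10) = 0.2891
R = 1 / (1 − 0.2891) = 1 / 0.7109 ≈ 1.41

1.41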